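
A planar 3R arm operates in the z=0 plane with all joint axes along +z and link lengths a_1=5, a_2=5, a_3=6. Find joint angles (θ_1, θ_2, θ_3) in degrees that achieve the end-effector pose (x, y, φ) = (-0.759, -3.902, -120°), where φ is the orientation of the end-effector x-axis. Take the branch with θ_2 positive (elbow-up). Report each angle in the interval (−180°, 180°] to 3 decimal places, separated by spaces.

wrist centre = target − a_3·(cos φ, sin φ) = (2.2410, 1.2942)
cos θ_2 = (6.6969−5²−5²)/(2·5·5) = -0.8661; θ_2 = 150.0042° (elbow-up)
β = atan2(1.2942,2.2410) = 30.0060°; ψ = atan2(2.4997,0.6697) = 75.0021°
θ_1 = β − ψ = -44.9961°
θ_3 = φ − θ_1 − θ_2 = 134.9920° (wrapped to (-180°,180°])

-44.996 150.004 134.992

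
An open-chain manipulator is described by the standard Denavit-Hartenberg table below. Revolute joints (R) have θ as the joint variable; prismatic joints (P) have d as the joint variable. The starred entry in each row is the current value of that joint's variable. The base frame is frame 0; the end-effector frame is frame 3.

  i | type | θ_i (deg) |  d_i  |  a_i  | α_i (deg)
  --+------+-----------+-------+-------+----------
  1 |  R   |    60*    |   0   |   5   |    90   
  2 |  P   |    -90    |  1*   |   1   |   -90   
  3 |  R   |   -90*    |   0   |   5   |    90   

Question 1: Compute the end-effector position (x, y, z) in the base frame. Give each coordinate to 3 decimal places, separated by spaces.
7.696 1.330 -1.000

after link 1: o_1 = (2.5000, 4.3301, 0.0000)
after link 2: o_2 = (3.3660, 3.8301, -1.0000)
after link 3: o_3 = (7.6962, 1.3301, -1.0000)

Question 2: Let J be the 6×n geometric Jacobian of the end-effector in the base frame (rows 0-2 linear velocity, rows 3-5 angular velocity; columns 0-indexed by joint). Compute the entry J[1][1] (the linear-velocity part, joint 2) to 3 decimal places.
-0.500

prismatic axis z_1 = (0.8660,-0.5000,0.0000)
J_v[:, 1] = z_1; J_ω[:, 1] = (0,0,0)
entry J[1][1] = -0.5000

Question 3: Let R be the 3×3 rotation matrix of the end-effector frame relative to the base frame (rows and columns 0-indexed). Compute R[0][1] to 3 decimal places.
End-effector y-axis (col 1 of R) = (0.5000,0.8660,-0.0000)
R[0][1] = 0.5000

0.500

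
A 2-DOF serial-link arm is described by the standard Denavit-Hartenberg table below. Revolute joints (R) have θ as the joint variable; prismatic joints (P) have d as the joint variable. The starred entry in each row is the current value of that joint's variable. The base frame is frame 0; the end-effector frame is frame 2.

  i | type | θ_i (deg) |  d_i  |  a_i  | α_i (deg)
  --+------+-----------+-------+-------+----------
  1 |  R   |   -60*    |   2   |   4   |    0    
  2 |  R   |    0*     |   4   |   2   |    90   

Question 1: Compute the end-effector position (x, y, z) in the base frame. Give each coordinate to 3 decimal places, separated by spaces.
3.000 -5.196 6.000

after link 1: o_1 = (2.0000, -3.4641, 2.0000)
after link 2: o_2 = (3.0000, -5.1962, 6.0000)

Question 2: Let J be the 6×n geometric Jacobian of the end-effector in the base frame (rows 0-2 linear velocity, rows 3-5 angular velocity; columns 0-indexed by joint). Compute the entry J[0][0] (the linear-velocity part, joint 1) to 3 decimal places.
5.196

axis z_0 = ẑ; lever o_n−o_0 = (3.0000,-5.1962,6.0000)
cross product → J_v[:, 0] = (5.1962,3.0000,-0.0000)
J_ω[:, 0] = z_0
entry J[0][0] = 5.1962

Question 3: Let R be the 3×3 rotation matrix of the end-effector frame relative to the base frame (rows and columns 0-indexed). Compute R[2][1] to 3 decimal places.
1.000

End-effector y-axis (col 1 of R) = (0.0000,0.0000,1.0000)
R[2][1] = 1.0000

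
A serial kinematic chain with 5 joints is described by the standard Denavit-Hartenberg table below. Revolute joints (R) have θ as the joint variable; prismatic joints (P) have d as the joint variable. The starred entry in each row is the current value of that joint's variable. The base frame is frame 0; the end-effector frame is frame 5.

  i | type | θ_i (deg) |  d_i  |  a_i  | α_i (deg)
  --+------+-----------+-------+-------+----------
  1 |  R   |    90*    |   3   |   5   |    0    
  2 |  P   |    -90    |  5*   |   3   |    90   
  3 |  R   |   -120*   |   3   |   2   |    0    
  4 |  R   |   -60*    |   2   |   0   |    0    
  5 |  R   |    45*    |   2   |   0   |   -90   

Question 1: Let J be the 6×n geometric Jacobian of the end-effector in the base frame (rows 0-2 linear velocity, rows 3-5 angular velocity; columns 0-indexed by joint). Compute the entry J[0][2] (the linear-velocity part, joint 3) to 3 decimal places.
axis z_2 = (0.0000,-1.0000,0.0000); lever o_n−o_2 = (-1.0000,-7.0000,-1.7321)
cross product → J_v[:, 2] = (1.7321,-0.0000,-1.0000)
J_ω[:, 2] = z_2
entry J[0][2] = 1.7321

1.732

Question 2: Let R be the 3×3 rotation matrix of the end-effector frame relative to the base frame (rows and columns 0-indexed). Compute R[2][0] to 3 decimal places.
End-effector x-axis (col 0 of R) = (-0.7071,-0.0000,-0.7071)
R[2][0] = -0.7071

-0.707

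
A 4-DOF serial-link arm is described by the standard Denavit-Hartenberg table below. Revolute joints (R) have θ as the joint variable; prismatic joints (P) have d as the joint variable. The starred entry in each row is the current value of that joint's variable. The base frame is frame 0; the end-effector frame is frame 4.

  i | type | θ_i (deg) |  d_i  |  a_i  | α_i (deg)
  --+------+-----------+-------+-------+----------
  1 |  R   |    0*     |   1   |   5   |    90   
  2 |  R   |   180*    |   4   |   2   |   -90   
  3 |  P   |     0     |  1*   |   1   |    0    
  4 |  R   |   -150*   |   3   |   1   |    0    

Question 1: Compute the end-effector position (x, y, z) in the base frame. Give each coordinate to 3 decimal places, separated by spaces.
2.866 -4.500 -3.000

after link 1: o_1 = (5.0000, 0.0000, 1.0000)
after link 2: o_2 = (3.0000, -4.0000, 1.0000)
after link 3: o_3 = (2.0000, -4.0000, 0.0000)
after link 4: o_4 = (2.8660, -4.5000, -3.0000)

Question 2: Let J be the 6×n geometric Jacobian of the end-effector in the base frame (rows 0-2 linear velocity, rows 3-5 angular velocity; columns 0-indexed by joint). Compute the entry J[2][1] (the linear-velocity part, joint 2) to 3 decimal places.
-2.134

axis z_1 = (0.0000,-1.0000,0.0000); lever o_n−o_1 = (-2.1340,-4.5000,-4.0000)
cross product → J_v[:, 1] = (4.0000,-0.0000,-2.1340)
J_ω[:, 1] = z_1
entry J[2][1] = -2.1340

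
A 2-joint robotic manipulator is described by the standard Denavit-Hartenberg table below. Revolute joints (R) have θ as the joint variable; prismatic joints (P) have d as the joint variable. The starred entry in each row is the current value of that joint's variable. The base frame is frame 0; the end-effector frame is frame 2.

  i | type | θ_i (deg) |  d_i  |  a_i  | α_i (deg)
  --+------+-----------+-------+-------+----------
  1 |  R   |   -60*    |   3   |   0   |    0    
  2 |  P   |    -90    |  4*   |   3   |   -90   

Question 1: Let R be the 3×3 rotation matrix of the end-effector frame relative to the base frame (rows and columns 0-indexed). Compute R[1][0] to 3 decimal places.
-0.500

End-effector x-axis (col 0 of R) = (-0.8660,-0.5000,0.0000)
R[1][0] = -0.5000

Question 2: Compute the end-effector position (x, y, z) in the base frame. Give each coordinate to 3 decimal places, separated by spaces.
-2.598 -1.500 7.000

after link 1: o_1 = (0.0000, 0.0000, 3.0000)
after link 2: o_2 = (-2.5981, -1.5000, 7.0000)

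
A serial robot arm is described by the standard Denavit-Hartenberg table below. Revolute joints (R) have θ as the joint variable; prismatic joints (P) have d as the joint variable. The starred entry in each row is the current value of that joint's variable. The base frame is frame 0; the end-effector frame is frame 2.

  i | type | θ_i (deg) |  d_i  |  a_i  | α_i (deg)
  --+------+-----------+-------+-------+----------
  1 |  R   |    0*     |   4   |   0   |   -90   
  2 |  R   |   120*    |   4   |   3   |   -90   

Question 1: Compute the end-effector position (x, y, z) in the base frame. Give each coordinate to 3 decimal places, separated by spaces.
after link 1: o_1 = (0.0000, 0.0000, 4.0000)
after link 2: o_2 = (-1.5000, 4.0000, 1.4019)

-1.500 4.000 1.402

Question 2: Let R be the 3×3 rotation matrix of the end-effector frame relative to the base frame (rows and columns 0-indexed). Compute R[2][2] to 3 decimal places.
End-effector z-axis (col 2 of R) = (-0.8660,0.0000,0.5000)
R[2][2] = 0.5000

0.500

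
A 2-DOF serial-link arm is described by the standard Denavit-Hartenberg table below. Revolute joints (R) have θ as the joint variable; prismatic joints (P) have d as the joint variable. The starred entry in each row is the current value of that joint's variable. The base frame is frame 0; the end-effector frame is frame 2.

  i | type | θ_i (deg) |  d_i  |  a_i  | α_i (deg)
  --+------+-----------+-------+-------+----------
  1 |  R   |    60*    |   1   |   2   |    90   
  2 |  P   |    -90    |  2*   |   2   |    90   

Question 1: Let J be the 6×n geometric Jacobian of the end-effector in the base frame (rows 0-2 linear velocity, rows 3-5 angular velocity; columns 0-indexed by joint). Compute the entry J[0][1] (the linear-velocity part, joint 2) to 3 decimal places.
prismatic axis z_1 = (0.8660,-0.5000,0.0000)
J_v[:, 1] = z_1; J_ω[:, 1] = (0,0,0)
entry J[0][1] = 0.8660

0.866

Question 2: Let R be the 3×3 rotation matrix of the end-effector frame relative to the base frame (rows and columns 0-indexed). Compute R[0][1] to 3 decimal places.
0.866

End-effector y-axis (col 1 of R) = (0.8660,-0.5000,0.0000)
R[0][1] = 0.8660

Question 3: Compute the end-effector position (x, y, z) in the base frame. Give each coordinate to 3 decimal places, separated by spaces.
after link 1: o_1 = (1.0000, 1.7321, 1.0000)
after link 2: o_2 = (2.7321, 0.7321, -1.0000)

2.732 0.732 -1.000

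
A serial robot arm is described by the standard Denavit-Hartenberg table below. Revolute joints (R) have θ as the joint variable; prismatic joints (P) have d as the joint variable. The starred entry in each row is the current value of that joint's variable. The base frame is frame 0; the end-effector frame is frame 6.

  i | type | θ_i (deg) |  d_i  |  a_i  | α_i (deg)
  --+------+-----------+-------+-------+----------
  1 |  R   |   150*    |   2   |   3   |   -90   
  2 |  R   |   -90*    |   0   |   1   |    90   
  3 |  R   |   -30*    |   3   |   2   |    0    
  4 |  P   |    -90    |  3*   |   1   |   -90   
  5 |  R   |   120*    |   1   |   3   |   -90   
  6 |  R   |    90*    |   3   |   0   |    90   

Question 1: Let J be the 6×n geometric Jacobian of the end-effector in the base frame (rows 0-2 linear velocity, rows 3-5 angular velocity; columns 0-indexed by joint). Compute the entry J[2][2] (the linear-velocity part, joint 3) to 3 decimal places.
axis z_2 = (0.8660,-0.5000,0.0000); lever o_n−o_2 = (3.6537,-3.4755,4.1471)
cross product → J_v[:, 2] = (-2.0736,-3.5915,-1.1830)
J_ω[:, 2] = z_2
entry J[2][2] = -1.1830

-1.183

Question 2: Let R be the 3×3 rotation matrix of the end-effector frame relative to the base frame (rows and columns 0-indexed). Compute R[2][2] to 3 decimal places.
End-effector z-axis (col 2 of R) = (-0.9665,0.0580,0.2500)
R[2][2] = 0.2500

0.250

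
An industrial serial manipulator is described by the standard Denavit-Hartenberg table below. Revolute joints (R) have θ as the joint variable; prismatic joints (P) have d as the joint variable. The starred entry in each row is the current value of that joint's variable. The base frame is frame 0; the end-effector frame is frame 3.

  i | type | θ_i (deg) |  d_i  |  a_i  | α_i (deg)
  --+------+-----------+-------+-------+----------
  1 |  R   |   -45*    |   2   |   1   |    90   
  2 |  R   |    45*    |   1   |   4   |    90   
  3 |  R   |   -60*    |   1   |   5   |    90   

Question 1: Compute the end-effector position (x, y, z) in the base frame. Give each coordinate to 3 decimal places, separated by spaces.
6.812 -2.102 5.889

after link 1: o_1 = (0.7071, -0.7071, 2.0000)
after link 2: o_2 = (2.0000, -3.4142, 4.8284)
after link 3: o_3 = (6.8119, -2.1024, 5.8891)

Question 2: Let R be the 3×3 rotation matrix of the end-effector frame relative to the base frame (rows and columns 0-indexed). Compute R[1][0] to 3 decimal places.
End-effector x-axis (col 0 of R) = (0.8624,0.3624,0.3536)
R[1][0] = 0.3624

0.362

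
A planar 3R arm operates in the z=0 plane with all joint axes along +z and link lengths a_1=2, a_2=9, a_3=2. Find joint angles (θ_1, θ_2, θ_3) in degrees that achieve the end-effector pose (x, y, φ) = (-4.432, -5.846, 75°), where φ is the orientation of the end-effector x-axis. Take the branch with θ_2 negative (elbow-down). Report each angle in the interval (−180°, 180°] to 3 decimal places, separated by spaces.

-44.991 -90.010 -149.999

wrist centre = target − a_3·(cos φ, sin φ) = (-4.9496, -7.7779)
cos θ_2 = (84.9939−2²−9²)/(2·2·9) = -0.0002; θ_2 = -90.0097° (elbow-down)
β = atan2(-7.7779,-4.9496) = -122.4717°; ψ = atan2(-9.0000,1.9985) = -77.4805°
θ_1 = β − ψ = -44.9912°
θ_3 = φ − θ_1 − θ_2 = -149.9990° (wrapped to (-180°,180°])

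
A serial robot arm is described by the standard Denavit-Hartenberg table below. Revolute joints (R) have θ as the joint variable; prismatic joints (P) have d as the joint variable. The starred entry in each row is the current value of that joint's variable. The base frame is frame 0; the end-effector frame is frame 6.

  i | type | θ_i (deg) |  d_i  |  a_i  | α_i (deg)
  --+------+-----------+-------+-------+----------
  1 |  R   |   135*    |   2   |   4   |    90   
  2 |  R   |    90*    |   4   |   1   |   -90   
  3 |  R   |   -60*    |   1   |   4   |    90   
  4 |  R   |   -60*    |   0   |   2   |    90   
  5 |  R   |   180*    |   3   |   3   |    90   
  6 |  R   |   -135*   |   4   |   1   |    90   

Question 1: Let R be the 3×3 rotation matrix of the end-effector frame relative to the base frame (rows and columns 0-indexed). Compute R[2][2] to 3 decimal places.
-0.129

End-effector z-axis (col 2 of R) = (-0.8415,0.5245,-0.1294)
R[2][2] = -0.1294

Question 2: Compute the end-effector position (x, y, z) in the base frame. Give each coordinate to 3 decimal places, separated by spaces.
after link 1: o_1 = (-2.8284, 2.8284, 2.0000)
after link 2: o_2 = (0.0000, 5.6569, 3.0000)
after link 3: o_3 = (3.1566, 7.3992, 5.0000)
after link 4: o_4 = (2.5442, 9.2364, 5.5000)
after link 5: o_5 = (0.8111, 5.9503, 3.4510)
after link 6: o_6 = (2.6338, 8.1391, 0.4698)

2.634 8.139 0.470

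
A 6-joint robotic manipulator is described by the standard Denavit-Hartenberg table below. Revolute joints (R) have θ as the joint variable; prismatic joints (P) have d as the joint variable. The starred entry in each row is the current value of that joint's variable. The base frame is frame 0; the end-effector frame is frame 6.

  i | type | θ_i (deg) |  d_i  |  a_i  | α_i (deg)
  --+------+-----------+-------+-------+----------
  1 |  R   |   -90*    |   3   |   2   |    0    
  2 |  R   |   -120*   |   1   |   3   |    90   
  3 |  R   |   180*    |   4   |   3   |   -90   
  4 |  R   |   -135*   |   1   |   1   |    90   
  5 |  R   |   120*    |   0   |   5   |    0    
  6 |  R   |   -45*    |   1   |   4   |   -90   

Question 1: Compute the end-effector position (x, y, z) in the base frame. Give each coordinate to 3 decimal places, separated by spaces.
after link 1: o_1 = (0.0000, -2.0000, 3.0000)
after link 2: o_2 = (-2.5981, -0.5000, 4.0000)
after link 3: o_3 = (2.0000, 1.4641, 4.0000)
after link 4: o_4 = (1.7412, 2.4300, 3.0000)
after link 5: o_5 = (2.3882, 0.0152, -1.3301)
after link 6: o_6 = (1.1544, 0.7564, -5.1938)

1.154 0.756 -5.194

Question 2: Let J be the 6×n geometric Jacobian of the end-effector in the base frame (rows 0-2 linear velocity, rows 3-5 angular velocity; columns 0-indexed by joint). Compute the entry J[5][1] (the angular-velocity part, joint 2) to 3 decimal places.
axis z_1 = (0.0000,0.0000,1.0000); lever o_n−o_1 = (1.1544,2.7564,-8.1938)
cross product → J_v[:, 1] = (-2.7564,1.1544,0.0000)
J_ω[:, 1] = z_1
entry J[5][1] = 1.0000

1.000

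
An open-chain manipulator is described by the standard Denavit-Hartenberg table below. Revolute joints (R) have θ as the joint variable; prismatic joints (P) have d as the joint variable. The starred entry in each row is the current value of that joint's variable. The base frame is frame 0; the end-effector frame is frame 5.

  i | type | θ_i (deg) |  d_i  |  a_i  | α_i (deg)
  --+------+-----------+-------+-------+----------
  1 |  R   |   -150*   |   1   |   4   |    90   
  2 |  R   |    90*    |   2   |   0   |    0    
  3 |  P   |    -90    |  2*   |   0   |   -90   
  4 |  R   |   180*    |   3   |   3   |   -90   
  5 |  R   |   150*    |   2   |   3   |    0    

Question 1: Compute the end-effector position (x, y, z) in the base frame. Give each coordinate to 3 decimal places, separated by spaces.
after link 1: o_1 = (-3.4641, -2.0000, 1.0000)
after link 2: o_2 = (-4.4641, -0.2679, 1.0000)
after link 3: o_3 = (-5.4641, 1.4641, 1.0000)
after link 4: o_4 = (-2.8660, 2.9641, 4.0000)
after link 5: o_5 = (-6.1160, 3.3971, 2.5000)

-6.116 3.397 2.500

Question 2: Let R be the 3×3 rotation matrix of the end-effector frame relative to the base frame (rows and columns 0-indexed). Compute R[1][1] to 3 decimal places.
End-effector y-axis (col 1 of R) = (-0.4330,-0.2500,0.8660)
R[1][1] = -0.2500

-0.250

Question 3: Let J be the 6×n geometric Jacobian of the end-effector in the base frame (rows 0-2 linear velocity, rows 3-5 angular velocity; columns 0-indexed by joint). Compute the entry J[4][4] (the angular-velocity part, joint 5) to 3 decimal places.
axis z_4 = (-0.5000,0.8660,0.0000); lever o_n−o_4 = (-3.2500,0.4330,-1.5000)
cross product → J_v[:, 4] = (-1.2990,-0.7500,2.5981)
J_ω[:, 4] = z_4
entry J[4][4] = 0.8660

0.866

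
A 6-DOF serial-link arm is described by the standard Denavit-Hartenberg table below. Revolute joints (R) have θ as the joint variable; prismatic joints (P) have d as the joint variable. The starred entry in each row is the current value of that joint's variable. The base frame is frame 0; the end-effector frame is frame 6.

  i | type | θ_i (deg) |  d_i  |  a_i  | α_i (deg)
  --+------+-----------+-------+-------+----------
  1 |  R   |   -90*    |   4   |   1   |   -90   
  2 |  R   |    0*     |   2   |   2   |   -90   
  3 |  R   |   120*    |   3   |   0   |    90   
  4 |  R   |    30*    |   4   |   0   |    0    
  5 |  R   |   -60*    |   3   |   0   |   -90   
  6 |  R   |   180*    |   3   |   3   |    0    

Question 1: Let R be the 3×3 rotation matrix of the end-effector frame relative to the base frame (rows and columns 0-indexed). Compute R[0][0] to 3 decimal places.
0.750

End-effector x-axis (col 0 of R) = (0.7500,-0.4330,-0.5000)
R[0][0] = 0.7500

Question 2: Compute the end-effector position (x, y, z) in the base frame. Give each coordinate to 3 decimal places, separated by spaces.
-0.549 -9.611 -3.098

after link 1: o_1 = (0.0000, -1.0000, 4.0000)
after link 2: o_2 = (2.0000, -3.0000, 4.0000)
after link 3: o_3 = (2.0000, -3.0000, 1.0000)
after link 4: o_4 = (0.0000, -6.4641, 1.0000)
after link 5: o_5 = (-1.5000, -9.0622, 1.0000)
after link 6: o_6 = (-0.5490, -9.6112, -3.0981)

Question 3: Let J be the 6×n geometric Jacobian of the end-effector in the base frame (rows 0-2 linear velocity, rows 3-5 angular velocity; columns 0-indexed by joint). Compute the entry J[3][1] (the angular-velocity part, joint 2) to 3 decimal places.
1.000

axis z_1 = (1.0000,0.0000,0.0000); lever o_n−o_1 = (-0.5490,-8.6112,-7.0981)
cross product → J_v[:, 1] = (0.0000,7.0981,-8.6112)
J_ω[:, 1] = z_1
entry J[3][1] = 1.0000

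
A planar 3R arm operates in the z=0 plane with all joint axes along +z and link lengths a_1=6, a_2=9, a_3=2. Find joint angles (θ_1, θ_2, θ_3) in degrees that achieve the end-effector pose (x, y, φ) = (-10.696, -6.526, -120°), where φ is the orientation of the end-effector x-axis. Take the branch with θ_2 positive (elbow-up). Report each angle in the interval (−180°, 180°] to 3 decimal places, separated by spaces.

149.997 90.003 0.000

wrist centre = target − a_3·(cos φ, sin φ) = (-9.6960, -4.7939)
cos θ_2 = (116.9944−6²−9²)/(2·6·9) = -0.0001; θ_2 = 90.0030° (elbow-up)
β = atan2(-4.7939,-9.6960) = -153.6910°; ψ = atan2(9.0000,5.9995) = 56.3120°
θ_1 = β − ψ = -210.0030°
θ_3 = φ − θ_1 − θ_2 = 0.0000° (wrapped to (-180°,180°])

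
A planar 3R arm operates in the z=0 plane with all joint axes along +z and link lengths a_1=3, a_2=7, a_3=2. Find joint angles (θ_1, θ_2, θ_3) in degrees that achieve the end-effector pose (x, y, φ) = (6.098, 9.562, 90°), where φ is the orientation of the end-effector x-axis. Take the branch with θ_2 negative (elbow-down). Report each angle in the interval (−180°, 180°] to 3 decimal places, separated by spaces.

72.242 -30.010 47.768

wrist centre = target − a_3·(cos φ, sin φ) = (6.0980, 7.5620)
cos θ_2 = (94.3694−3²−7²)/(2·3·7) = 0.8659; θ_2 = -30.0099° (elbow-down)
β = atan2(7.5620,6.0980) = 51.1173°; ψ = atan2(-3.5010,9.0616) = -21.1246°
θ_1 = β − ψ = 72.2419°
θ_3 = φ − θ_1 − θ_2 = 47.7680° (wrapped to (-180°,180°])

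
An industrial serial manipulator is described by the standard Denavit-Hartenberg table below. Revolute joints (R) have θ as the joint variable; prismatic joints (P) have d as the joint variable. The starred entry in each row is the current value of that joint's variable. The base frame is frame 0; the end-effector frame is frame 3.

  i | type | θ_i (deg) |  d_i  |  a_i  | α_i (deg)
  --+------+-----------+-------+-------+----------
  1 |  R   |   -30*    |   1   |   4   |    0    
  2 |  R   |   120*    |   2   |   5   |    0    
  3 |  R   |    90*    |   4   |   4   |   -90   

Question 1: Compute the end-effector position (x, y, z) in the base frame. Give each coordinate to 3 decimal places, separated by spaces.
after link 1: o_1 = (3.4641, -2.0000, 1.0000)
after link 2: o_2 = (3.4641, 3.0000, 3.0000)
after link 3: o_3 = (-0.5359, 3.0000, 7.0000)

-0.536 3.000 7.000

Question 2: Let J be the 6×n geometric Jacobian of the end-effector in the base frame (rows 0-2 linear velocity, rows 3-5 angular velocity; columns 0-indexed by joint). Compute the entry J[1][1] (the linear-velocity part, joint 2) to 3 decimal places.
axis z_1 = (0.0000,0.0000,1.0000); lever o_n−o_1 = (-4.0000,5.0000,6.0000)
cross product → J_v[:, 1] = (-5.0000,-4.0000,0.0000)
J_ω[:, 1] = z_1
entry J[1][1] = -4.0000

-4.000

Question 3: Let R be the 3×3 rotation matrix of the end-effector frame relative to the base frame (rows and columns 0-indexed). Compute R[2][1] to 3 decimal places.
End-effector y-axis (col 1 of R) = (-0.0000,-0.0000,-1.0000)
R[2][1] = -1.0000

-1.000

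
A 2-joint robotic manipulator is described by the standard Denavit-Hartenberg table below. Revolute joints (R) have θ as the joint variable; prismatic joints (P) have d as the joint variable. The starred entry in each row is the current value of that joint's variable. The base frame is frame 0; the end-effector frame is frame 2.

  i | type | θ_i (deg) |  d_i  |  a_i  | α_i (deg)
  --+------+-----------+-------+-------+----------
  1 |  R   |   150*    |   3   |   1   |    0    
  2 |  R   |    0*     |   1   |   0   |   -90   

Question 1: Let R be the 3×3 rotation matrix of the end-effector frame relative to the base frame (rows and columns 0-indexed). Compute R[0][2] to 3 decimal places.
End-effector z-axis (col 2 of R) = (-0.5000,-0.8660,0.0000)
R[0][2] = -0.5000

-0.500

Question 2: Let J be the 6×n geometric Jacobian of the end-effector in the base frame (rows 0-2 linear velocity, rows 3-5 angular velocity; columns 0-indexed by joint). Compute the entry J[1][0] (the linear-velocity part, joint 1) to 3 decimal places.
axis z_0 = ẑ; lever o_n−o_0 = (-0.8660,0.5000,4.0000)
cross product → J_v[:, 0] = (-0.5000,-0.8660,0.0000)
J_ω[:, 0] = z_0
entry J[1][0] = -0.8660

-0.866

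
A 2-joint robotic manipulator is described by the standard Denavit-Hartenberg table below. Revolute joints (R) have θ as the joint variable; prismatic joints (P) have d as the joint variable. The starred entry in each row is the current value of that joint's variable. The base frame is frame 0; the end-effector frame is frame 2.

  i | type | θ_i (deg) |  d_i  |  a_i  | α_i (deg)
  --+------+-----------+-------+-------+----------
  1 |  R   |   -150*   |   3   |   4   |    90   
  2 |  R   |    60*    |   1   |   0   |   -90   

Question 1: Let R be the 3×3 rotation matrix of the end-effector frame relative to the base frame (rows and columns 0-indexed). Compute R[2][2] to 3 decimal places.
End-effector z-axis (col 2 of R) = (0.7500,0.4330,0.5000)
R[2][2] = 0.5000

0.500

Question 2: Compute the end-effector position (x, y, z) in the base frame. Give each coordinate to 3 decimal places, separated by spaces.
-3.964 -1.134 3.000

after link 1: o_1 = (-3.4641, -2.0000, 3.0000)
after link 2: o_2 = (-3.9641, -1.1340, 3.0000)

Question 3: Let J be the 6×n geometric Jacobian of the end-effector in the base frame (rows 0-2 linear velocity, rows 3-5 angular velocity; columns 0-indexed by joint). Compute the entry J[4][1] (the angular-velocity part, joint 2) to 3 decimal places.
axis z_1 = (-0.5000,0.8660,0.0000); lever o_n−o_1 = (-0.5000,0.8660,0.0000)
cross product → J_v[:, 1] = (-0.0000,-0.0000,0.0000)
J_ω[:, 1] = z_1
entry J[4][1] = 0.8660

0.866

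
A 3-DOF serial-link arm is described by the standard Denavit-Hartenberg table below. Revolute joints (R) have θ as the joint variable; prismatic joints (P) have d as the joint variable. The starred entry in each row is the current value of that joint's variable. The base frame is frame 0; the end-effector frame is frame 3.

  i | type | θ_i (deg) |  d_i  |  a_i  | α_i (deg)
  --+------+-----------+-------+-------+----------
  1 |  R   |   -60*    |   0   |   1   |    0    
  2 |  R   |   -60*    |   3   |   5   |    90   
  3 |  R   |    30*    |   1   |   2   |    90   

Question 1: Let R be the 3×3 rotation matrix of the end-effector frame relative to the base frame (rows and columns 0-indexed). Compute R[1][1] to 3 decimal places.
0.500

End-effector y-axis (col 1 of R) = (-0.8660,0.5000,0.0000)
R[1][1] = 0.5000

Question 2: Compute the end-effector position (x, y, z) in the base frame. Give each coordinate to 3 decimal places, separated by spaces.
-3.732 -6.196 4.000

after link 1: o_1 = (0.5000, -0.8660, 0.0000)
after link 2: o_2 = (-2.0000, -5.1962, 3.0000)
after link 3: o_3 = (-3.7321, -6.1962, 4.0000)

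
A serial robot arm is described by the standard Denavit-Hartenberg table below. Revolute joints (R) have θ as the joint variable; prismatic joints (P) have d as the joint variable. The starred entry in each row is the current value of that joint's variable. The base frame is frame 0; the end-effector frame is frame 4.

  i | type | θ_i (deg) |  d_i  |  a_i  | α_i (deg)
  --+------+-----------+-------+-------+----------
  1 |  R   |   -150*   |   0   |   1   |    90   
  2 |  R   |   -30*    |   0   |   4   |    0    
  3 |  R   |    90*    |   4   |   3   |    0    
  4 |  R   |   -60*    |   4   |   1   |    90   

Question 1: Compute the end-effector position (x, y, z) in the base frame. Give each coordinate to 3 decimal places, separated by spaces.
after link 1: o_1 = (-0.8660, -0.5000, 0.0000)
after link 2: o_2 = (-3.8660, -2.2321, -2.0000)
after link 3: o_3 = (-7.1651, 0.4821, 0.5981)
after link 4: o_4 = (-10.0311, 3.4462, 0.5981)

-10.031 3.446 0.598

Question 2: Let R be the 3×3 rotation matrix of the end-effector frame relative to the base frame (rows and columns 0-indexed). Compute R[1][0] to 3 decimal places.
End-effector x-axis (col 0 of R) = (-0.8660,-0.5000,0.0000)
R[1][0] = -0.5000

-0.500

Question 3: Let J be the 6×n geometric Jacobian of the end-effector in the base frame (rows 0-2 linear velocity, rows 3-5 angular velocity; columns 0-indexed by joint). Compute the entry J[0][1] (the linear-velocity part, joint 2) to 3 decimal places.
axis z_1 = (-0.5000,0.8660,0.0000); lever o_n−o_1 = (-9.1651,3.9462,0.5981)
cross product → J_v[:, 1] = (0.5179,0.2990,5.9641)
J_ω[:, 1] = z_1
entry J[0][1] = 0.5179

0.518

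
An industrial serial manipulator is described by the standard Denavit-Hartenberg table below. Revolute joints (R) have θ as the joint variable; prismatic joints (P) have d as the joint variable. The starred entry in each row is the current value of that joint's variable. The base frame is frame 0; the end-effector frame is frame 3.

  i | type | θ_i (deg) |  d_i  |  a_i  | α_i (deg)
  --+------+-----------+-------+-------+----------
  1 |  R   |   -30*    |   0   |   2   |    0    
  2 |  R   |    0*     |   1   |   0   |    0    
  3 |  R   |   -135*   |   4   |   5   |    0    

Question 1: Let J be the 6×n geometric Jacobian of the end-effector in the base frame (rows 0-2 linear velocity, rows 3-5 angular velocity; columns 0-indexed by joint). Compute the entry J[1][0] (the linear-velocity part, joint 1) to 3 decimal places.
axis z_0 = ẑ; lever o_n−o_0 = (-3.0976,-2.2941,5.0000)
cross product → J_v[:, 0] = (2.2941,-3.0976,0.0000)
J_ω[:, 0] = z_0
entry J[1][0] = -3.0976

-3.098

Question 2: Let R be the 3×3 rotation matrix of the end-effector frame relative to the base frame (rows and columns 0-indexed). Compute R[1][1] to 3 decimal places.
End-effector y-axis (col 1 of R) = (0.2588,-0.9659,0.0000)
R[1][1] = -0.9659

-0.966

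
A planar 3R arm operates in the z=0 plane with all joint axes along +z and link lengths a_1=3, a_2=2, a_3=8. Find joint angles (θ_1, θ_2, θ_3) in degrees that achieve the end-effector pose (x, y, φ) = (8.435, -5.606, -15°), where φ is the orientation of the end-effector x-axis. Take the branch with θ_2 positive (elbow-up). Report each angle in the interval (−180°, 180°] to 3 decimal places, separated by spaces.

wrist centre = target − a_3·(cos φ, sin φ) = (0.7076, -3.5354)
cos θ_2 = (13.0001−3²−2²)/(2·3·2) = 0.0000; θ_2 = 89.9996° (elbow-up)
β = atan2(-3.5354,0.7076) = -78.6822°; ψ = atan2(2.0000,3.0000) = 33.6900°
θ_1 = β − ψ = -112.3722°
θ_3 = φ − θ_1 − θ_2 = 7.3725° (wrapped to (-180°,180°])

-112.372 90.000 7.373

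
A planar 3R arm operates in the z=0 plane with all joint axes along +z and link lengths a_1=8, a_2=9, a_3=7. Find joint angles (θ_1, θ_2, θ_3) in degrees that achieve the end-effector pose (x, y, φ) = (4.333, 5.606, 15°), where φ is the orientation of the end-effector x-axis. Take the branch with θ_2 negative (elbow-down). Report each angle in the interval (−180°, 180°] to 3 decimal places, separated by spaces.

-149.998 -149.999 -45.003

wrist centre = target − a_3·(cos φ, sin φ) = (-2.4285, 3.7943)
cos θ_2 = (20.2940−8²−9²)/(2·8·9) = -0.8660; θ_2 = -149.9987° (elbow-down)
β = atan2(3.7943,-2.4285) = 122.6209°; ψ = atan2(-4.5002,0.2059) = -87.3807°
θ_1 = β − ψ = 210.0015°
θ_3 = φ − θ_1 − θ_2 = -45.0028° (wrapped to (-180°,180°])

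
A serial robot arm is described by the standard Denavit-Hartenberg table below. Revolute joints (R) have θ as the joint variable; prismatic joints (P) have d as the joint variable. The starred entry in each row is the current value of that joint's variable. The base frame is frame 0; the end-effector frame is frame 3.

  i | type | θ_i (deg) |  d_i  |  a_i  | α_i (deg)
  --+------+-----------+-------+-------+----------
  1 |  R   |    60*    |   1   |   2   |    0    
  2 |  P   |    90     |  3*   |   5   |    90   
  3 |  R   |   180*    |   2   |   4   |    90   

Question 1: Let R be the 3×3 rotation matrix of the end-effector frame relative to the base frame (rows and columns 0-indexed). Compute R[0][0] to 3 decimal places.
0.866

End-effector x-axis (col 0 of R) = (0.8660,-0.5000,0.0000)
R[0][0] = 0.8660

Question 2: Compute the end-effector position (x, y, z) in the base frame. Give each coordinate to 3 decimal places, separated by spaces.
after link 1: o_1 = (1.0000, 1.7321, 1.0000)
after link 2: o_2 = (-3.3301, 4.2321, 4.0000)
after link 3: o_3 = (1.1340, 3.9641, 4.0000)

1.134 3.964 4.000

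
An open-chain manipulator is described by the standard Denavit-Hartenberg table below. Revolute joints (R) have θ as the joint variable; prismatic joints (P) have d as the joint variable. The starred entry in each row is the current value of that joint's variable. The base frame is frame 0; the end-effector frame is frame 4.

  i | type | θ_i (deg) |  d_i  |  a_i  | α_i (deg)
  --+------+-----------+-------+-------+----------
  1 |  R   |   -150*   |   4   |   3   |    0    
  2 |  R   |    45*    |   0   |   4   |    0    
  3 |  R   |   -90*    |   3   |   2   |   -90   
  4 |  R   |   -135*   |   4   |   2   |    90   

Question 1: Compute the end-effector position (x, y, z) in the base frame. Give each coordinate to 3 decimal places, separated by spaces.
-5.234 -9.076 8.414

after link 1: o_1 = (-2.5981, -1.5000, 4.0000)
after link 2: o_2 = (-3.6334, -5.3637, 4.0000)
after link 3: o_3 = (-5.5652, -4.8461, 7.0000)
after link 4: o_4 = (-5.2345, -9.0758, 8.4142)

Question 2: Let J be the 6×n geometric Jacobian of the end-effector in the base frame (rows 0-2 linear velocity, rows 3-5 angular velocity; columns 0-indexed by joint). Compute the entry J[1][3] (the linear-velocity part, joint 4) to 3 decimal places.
0.366

axis z_3 = (-0.2588,-0.9659,0.0000); lever o_n−o_3 = (0.3307,-4.2297,1.4142)
cross product → J_v[:, 3] = (-1.3660,0.3660,1.4142)
J_ω[:, 3] = z_3
entry J[1][3] = 0.3660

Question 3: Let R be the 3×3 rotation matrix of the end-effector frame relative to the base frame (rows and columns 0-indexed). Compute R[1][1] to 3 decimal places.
End-effector y-axis (col 1 of R) = (-0.2588,-0.9659,0.0000)
R[1][1] = -0.9659

-0.966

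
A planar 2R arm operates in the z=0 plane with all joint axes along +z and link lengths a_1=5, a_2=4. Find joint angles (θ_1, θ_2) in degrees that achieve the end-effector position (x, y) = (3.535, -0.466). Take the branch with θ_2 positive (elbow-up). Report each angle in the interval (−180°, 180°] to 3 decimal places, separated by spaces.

cos θ_2 = (12.7134−5²−4²)/(2·5·4) = -0.7072; θ_2 = 135.0048° (elbow-up)
β = atan2(-0.4660,3.5350) = -7.5097°; ψ = atan2(2.8282,2.1713) = 52.4848°
θ_1 = β − ψ = -59.9945°

-59.995 135.005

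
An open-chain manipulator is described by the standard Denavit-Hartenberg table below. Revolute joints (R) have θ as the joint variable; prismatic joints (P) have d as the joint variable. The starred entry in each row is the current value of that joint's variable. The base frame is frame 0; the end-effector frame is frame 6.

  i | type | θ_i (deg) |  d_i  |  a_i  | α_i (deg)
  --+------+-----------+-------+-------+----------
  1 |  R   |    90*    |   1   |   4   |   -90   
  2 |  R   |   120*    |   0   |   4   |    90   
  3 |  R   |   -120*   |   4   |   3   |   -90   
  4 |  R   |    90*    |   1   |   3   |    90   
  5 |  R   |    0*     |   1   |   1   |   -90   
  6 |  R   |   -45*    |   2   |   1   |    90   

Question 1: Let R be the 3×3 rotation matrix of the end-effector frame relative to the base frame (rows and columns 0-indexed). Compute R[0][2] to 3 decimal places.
0.612

End-effector z-axis (col 2 of R) = (0.6124,0.7891,-0.0474)
R[0][2] = 0.6124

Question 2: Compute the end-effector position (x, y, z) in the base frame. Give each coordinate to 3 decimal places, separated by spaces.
after link 1: o_1 = (0.0000, 4.0000, 1.0000)
after link 2: o_2 = (-0.0000, 2.0000, -2.4641)
after link 3: o_3 = (2.5981, 6.2141, -3.1651)
after link 4: o_4 = (3.0981, 3.1830, -2.4151)
after link 5: o_5 = (3.9641, 2.5670, -1.4821)
after link 6: o_6 = (5.5765, 1.2654, -2.3223)

5.576 1.265 -2.322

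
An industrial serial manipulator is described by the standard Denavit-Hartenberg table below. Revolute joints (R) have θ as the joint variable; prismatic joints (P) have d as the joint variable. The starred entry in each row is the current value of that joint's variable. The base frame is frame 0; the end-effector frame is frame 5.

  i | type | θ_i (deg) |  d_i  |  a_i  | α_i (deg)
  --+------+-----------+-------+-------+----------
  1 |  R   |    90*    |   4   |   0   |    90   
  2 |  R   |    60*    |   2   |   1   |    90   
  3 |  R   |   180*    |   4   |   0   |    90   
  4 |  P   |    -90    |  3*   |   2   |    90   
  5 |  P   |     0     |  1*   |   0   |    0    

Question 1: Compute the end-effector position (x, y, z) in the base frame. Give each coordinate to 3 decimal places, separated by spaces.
after link 1: o_1 = (0.0000, 0.0000, 4.0000)
after link 2: o_2 = (2.0000, 0.5000, 4.8660)
after link 3: o_3 = (2.0000, 3.9641, 2.8660)
after link 4: o_4 = (5.0000, 2.2321, 3.8660)
after link 5: o_5 = (5.0000, 2.7321, 4.7321)

5.000 2.732 4.732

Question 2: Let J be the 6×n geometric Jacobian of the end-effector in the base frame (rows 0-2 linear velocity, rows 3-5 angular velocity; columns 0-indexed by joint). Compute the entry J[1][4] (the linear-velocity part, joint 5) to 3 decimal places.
prismatic axis z_4 = (-0.0000,0.5000,0.8660)
J_v[:, 4] = z_4; J_ω[:, 4] = (0,0,0)
entry J[1][4] = 0.5000

0.500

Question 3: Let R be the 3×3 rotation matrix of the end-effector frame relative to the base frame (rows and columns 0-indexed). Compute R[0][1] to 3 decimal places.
End-effector y-axis (col 1 of R) = (1.0000,-0.0000,0.0000)
R[0][1] = 1.0000

1.000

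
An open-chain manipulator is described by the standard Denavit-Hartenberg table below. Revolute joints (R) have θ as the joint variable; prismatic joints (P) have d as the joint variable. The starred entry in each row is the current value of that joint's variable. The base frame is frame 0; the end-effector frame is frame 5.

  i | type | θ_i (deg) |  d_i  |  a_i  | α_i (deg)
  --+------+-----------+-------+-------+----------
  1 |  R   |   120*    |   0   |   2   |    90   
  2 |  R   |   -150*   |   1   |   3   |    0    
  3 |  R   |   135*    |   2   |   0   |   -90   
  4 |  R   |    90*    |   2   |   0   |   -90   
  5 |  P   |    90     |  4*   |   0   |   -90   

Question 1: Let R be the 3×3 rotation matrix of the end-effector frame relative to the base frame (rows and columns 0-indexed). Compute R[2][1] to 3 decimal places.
-0.259

End-effector y-axis (col 1 of R) = (-0.4830,0.8365,-0.2588)
R[2][1] = -0.2588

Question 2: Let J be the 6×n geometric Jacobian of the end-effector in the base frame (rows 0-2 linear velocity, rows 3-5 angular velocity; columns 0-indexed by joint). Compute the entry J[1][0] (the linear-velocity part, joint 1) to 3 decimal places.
axis z_0 = ẑ; lever o_n−o_0 = (4.5701,-1.9157,1.4671)
cross product → J_v[:, 0] = (1.9157,4.5701,-0.0000)
J_ω[:, 0] = z_0
entry J[1][0] = 4.5701

4.570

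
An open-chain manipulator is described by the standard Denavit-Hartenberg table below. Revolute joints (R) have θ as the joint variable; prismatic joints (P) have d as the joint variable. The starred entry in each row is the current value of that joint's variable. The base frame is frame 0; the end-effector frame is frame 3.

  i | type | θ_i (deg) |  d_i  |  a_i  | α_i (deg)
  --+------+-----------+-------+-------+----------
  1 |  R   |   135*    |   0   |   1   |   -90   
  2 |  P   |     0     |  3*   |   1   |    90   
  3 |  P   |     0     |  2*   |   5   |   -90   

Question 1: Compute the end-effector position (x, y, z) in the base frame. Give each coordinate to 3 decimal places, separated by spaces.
-7.071 2.828 2.000

after link 1: o_1 = (-0.7071, 0.7071, 0.0000)
after link 2: o_2 = (-3.5355, -0.7071, 0.0000)
after link 3: o_3 = (-7.0711, 2.8284, 2.0000)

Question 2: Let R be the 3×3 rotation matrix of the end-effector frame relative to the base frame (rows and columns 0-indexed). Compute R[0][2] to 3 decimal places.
-0.707

End-effector z-axis (col 2 of R) = (-0.7071,-0.7071,0.0000)
R[0][2] = -0.7071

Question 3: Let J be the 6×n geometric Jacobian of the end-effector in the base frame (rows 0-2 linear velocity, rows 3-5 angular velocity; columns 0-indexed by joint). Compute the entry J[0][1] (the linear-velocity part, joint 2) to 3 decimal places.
prismatic axis z_1 = (-0.7071,-0.7071,0.0000)
J_v[:, 1] = z_1; J_ω[:, 1] = (0,0,0)
entry J[0][1] = -0.7071

-0.707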